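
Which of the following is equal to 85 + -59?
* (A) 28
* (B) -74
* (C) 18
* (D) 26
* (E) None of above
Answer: D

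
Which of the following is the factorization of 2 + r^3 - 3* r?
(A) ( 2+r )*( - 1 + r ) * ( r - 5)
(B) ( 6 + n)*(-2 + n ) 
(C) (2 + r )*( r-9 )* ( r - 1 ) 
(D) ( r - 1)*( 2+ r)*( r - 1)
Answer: D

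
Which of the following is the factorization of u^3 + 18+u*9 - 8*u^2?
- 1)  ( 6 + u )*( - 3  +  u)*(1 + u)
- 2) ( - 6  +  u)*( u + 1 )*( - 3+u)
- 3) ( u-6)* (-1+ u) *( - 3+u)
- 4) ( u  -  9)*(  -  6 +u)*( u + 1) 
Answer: 2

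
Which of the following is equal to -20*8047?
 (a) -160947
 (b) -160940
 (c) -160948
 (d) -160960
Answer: b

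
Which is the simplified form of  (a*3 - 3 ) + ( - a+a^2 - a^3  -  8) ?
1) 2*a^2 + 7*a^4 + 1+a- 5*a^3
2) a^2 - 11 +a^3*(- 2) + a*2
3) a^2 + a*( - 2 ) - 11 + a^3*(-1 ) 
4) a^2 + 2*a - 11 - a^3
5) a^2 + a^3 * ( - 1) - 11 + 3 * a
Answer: 4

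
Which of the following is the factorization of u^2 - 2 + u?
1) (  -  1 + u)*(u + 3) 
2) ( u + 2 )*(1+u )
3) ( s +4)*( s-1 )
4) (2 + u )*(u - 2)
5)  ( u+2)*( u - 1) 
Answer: 5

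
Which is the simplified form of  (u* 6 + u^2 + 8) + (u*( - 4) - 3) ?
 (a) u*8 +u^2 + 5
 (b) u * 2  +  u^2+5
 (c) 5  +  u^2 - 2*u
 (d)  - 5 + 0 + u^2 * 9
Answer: b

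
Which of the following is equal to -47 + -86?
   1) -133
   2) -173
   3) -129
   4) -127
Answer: 1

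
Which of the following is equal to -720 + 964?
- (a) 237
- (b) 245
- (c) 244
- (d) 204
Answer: c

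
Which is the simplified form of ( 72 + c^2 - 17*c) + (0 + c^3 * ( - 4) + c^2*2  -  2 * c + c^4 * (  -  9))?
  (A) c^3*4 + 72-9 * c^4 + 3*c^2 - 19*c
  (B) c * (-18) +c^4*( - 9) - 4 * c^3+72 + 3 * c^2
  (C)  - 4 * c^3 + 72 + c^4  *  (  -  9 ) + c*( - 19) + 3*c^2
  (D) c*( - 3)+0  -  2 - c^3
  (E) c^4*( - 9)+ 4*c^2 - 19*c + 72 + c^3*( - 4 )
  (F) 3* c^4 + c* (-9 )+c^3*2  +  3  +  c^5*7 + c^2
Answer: C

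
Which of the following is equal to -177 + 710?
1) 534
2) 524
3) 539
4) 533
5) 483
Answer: 4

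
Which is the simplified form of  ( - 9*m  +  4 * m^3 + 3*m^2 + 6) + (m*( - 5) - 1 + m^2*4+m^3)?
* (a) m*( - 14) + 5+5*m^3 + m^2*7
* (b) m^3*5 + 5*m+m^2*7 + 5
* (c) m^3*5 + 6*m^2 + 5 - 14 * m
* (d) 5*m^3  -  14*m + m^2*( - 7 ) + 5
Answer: a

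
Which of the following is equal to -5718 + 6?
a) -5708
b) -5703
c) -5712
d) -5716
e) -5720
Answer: c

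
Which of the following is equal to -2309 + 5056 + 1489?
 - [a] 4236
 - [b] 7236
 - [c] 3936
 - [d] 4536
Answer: a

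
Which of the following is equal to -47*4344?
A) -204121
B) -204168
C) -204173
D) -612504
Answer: B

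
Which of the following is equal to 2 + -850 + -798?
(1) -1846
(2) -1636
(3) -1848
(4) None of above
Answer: 4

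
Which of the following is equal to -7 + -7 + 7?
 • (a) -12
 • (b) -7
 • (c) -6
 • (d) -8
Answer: b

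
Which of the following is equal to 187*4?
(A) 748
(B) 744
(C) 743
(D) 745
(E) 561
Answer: A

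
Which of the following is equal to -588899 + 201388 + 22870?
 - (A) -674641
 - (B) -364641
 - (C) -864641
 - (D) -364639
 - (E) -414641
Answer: B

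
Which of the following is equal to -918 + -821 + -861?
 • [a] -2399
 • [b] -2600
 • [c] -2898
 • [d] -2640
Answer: b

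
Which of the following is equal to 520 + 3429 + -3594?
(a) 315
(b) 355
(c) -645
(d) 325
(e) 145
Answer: b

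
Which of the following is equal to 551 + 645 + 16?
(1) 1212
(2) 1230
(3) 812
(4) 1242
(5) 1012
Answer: 1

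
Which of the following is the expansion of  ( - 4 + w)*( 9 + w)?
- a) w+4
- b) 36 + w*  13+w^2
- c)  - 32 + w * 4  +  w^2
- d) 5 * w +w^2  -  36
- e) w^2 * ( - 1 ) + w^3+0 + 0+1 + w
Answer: d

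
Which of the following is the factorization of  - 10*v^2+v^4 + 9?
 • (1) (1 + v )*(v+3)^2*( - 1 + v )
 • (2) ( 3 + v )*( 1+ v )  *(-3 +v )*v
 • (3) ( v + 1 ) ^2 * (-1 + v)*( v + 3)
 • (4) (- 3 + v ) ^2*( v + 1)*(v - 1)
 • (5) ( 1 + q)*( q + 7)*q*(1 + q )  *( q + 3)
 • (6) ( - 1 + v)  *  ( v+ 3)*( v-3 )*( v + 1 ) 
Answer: 6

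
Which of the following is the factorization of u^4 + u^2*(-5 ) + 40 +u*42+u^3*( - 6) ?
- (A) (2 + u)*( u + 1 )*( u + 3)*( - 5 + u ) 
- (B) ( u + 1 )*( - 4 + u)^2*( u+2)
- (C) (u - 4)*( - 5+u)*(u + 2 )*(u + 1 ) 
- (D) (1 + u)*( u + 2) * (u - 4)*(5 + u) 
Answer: C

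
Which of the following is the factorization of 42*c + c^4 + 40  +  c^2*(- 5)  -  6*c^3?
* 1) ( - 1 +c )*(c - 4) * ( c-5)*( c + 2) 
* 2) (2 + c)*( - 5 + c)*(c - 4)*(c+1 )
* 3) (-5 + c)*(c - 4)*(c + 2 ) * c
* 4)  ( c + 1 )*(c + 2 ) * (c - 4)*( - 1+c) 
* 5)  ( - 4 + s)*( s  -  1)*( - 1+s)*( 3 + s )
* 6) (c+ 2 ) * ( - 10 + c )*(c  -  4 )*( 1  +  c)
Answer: 2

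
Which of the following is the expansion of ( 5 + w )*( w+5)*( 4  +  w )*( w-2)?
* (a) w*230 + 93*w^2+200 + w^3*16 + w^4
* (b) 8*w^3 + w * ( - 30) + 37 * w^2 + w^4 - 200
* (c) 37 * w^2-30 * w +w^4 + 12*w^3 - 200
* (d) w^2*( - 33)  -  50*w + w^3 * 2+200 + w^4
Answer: c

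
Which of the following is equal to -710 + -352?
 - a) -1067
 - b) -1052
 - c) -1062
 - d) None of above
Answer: c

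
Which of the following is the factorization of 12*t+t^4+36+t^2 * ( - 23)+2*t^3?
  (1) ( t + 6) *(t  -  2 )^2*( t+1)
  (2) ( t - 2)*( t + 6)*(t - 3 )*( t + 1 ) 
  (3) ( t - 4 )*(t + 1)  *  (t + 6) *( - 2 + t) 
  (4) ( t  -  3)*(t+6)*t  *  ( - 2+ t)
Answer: 2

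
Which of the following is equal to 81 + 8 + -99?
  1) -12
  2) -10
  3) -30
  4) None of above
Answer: 2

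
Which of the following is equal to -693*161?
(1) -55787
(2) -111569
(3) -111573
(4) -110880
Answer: 3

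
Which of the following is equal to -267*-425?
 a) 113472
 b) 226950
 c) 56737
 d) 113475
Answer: d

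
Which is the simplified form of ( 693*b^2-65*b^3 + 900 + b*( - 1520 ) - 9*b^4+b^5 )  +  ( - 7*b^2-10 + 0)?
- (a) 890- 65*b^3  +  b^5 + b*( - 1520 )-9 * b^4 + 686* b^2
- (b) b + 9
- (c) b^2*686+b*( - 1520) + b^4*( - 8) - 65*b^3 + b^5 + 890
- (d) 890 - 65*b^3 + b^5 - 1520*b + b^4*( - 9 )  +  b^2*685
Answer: a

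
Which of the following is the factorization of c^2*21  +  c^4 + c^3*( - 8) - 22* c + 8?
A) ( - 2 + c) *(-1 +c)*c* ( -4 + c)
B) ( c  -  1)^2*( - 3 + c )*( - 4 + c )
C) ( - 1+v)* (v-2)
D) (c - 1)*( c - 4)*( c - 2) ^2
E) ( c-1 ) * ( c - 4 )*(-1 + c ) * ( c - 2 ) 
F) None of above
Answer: E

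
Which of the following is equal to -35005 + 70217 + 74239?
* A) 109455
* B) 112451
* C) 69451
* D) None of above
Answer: D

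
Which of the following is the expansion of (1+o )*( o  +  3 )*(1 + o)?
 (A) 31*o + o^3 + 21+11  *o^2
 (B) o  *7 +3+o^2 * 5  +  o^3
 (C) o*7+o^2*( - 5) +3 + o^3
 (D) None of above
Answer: B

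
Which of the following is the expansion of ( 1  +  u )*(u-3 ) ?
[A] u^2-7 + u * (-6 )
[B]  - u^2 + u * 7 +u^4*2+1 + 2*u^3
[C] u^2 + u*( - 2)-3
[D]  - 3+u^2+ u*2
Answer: C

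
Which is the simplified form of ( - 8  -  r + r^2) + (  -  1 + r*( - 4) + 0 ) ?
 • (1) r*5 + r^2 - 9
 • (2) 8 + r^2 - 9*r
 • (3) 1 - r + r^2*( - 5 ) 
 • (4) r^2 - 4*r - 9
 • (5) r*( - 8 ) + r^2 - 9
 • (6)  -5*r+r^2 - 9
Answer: 6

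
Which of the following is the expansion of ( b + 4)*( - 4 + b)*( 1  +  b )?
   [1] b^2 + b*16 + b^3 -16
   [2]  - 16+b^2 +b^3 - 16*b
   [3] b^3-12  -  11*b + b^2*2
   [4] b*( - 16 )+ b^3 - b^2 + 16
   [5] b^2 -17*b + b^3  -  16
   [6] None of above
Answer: 2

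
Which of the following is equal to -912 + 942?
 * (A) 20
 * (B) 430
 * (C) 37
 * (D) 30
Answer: D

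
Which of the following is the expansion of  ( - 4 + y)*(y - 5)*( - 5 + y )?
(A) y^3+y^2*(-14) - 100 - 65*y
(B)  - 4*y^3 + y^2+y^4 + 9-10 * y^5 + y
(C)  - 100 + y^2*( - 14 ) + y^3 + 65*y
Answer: C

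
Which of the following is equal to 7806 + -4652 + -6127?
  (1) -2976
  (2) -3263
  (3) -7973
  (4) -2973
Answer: 4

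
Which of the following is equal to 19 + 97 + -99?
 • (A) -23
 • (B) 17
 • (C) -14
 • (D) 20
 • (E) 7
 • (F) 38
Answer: B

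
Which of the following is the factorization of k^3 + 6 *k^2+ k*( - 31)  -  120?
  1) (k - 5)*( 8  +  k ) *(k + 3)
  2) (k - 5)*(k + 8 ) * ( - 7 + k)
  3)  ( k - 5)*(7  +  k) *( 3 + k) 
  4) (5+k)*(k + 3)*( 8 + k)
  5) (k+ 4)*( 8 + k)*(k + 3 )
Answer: 1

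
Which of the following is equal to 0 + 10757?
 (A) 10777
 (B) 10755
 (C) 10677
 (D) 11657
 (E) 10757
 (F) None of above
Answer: E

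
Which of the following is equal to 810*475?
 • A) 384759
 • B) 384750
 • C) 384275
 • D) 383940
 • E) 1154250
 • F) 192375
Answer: B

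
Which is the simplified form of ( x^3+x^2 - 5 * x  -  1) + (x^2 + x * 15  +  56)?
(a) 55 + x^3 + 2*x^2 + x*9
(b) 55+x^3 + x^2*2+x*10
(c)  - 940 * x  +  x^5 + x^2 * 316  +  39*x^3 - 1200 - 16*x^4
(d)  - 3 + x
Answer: b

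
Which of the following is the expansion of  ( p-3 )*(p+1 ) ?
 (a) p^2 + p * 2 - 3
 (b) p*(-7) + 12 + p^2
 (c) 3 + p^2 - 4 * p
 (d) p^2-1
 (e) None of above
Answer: e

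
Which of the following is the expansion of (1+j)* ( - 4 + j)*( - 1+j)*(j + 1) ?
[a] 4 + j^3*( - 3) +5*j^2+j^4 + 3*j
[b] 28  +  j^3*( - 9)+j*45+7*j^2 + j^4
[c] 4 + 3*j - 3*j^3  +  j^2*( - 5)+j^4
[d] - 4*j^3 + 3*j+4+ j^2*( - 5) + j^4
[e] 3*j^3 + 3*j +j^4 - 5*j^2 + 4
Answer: c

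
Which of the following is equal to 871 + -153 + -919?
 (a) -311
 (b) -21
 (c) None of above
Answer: c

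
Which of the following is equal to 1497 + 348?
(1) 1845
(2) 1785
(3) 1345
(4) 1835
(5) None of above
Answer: 1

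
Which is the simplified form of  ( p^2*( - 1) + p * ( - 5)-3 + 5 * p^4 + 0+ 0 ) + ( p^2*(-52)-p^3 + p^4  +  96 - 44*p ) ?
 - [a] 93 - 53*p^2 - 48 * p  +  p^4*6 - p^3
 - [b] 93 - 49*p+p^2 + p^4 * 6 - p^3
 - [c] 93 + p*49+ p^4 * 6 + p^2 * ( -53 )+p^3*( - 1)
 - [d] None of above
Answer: d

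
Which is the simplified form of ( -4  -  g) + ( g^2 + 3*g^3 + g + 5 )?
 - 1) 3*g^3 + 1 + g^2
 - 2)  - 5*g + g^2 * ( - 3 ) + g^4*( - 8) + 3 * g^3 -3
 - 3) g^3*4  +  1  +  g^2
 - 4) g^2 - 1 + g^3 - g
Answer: 1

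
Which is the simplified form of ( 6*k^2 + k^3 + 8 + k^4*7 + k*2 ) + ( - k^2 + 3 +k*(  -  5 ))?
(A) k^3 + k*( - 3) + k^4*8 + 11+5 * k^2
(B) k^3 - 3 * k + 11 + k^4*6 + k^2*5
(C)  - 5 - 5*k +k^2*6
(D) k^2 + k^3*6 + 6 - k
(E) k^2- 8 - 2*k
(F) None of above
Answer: F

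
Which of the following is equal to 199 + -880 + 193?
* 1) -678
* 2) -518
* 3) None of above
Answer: 3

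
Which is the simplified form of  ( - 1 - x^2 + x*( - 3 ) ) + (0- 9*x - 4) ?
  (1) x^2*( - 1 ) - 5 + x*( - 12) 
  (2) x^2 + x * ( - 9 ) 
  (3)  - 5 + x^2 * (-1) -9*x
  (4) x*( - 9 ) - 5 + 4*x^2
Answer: 1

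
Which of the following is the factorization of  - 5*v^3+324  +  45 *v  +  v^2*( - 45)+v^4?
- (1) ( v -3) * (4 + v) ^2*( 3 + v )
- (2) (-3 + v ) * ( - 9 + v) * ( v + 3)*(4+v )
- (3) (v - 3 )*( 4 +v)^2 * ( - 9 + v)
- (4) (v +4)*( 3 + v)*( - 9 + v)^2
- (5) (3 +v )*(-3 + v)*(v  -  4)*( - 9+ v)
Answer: 2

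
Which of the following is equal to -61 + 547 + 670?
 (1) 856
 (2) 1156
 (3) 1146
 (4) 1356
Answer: 2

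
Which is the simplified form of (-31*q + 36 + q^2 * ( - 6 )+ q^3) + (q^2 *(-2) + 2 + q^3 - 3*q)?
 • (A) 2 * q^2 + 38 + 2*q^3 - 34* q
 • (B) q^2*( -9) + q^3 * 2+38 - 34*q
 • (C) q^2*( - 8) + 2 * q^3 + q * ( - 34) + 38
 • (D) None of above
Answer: C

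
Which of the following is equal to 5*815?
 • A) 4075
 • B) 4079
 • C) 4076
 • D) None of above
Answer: A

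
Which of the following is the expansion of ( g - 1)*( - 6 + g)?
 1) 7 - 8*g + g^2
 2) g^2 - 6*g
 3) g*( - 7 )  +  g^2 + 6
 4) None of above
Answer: 3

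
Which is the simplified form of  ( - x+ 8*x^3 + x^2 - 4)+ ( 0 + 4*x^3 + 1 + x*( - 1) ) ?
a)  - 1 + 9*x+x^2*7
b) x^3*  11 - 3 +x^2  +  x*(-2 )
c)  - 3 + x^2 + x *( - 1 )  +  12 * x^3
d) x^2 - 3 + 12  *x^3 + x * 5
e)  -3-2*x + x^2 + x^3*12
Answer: e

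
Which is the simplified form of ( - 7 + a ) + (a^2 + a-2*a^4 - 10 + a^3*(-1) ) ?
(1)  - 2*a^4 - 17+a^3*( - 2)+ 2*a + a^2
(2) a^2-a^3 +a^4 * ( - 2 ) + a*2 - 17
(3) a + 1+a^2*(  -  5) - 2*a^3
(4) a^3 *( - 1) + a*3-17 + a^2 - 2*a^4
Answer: 2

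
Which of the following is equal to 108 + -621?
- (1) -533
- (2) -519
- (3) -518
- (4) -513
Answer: 4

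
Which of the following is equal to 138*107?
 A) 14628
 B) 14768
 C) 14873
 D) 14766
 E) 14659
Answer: D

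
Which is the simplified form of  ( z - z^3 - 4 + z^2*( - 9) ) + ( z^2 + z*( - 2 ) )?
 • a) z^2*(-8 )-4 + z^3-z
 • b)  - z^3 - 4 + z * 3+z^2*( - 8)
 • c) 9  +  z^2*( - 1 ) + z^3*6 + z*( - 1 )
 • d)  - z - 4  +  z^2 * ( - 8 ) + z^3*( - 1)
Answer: d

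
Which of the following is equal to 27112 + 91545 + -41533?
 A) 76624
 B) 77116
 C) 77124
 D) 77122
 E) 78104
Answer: C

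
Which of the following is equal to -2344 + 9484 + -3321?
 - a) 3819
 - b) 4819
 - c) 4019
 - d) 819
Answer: a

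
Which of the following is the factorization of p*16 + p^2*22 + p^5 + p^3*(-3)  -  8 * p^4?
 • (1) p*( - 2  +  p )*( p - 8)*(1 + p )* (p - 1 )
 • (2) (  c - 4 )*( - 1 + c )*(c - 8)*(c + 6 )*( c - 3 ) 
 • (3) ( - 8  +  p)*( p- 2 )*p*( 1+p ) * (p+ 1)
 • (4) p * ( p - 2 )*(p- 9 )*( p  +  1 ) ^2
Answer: 3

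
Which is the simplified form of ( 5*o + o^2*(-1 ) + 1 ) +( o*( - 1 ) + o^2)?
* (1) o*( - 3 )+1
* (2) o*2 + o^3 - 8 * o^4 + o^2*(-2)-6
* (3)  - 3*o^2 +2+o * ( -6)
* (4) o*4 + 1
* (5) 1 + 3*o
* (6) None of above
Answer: 4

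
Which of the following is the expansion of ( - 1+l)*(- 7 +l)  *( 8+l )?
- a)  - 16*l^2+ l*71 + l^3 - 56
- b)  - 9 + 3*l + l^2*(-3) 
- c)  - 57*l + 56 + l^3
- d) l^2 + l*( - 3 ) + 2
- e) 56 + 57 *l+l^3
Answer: c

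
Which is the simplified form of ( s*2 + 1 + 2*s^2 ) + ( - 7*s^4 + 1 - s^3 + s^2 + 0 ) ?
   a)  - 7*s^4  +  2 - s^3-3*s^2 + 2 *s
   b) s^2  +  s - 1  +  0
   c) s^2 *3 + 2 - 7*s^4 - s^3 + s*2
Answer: c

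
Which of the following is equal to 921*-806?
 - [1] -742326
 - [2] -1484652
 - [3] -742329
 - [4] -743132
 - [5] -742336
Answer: 1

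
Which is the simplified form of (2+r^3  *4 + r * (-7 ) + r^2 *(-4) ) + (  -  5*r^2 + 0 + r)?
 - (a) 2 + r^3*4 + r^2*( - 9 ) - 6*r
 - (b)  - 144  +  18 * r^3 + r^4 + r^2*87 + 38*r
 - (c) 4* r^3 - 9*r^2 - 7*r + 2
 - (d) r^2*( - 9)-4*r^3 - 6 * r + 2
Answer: a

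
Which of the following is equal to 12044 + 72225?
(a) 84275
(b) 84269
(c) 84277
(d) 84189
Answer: b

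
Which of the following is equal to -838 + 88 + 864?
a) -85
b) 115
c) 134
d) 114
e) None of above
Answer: d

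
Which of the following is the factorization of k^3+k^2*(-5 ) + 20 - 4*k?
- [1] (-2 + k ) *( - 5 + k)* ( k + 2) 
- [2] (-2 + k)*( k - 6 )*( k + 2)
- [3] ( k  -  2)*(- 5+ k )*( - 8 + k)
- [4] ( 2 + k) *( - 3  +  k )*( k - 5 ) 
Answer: 1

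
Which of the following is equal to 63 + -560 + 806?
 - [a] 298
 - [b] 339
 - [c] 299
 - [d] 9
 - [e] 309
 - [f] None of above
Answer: e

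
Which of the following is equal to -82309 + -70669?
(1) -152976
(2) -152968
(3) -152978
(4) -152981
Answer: 3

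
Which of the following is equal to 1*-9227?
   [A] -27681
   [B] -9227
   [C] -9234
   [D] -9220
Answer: B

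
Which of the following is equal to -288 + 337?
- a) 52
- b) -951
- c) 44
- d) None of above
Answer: d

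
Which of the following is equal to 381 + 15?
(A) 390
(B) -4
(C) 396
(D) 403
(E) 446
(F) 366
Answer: C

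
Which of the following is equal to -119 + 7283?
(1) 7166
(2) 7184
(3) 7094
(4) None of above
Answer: 4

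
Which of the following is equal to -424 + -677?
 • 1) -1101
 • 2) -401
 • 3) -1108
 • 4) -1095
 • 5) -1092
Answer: 1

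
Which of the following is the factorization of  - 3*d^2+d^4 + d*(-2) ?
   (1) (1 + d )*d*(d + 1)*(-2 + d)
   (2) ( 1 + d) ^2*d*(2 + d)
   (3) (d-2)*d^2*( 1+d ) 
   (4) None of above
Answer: 1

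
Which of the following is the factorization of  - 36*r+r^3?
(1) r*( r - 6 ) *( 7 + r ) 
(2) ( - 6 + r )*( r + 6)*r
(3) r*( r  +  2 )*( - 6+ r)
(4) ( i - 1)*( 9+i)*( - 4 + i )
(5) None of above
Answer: 2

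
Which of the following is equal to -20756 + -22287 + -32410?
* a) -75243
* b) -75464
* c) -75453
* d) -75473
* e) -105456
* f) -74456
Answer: c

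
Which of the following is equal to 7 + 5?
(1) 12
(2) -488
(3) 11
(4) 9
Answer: 1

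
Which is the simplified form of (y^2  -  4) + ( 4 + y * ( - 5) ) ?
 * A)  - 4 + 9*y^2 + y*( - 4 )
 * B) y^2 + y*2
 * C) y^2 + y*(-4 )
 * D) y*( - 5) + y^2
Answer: D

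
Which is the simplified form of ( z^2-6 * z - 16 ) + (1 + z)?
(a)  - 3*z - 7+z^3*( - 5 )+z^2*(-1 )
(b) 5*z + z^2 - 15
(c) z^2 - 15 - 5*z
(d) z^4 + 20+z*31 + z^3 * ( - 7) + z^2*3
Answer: c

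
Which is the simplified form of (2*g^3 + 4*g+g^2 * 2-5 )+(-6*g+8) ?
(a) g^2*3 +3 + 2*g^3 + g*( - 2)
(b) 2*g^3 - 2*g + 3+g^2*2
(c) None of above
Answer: b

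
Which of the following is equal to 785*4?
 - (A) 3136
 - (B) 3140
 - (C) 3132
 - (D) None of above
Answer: B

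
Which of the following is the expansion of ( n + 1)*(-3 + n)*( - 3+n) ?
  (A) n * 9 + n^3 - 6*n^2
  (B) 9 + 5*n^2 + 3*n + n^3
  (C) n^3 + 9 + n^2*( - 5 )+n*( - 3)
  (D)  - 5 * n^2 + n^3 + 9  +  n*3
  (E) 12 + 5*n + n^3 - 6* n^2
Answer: D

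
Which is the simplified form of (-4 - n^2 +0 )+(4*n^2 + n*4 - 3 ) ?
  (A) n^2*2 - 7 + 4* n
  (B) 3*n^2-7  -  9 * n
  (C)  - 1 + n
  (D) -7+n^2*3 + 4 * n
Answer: D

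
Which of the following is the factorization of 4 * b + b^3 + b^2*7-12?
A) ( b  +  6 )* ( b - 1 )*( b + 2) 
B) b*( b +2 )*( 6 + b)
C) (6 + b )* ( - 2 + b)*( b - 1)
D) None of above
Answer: A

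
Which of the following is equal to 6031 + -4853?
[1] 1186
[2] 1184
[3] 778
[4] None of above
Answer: 4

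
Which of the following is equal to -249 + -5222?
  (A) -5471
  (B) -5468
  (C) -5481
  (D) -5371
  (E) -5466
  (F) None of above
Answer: A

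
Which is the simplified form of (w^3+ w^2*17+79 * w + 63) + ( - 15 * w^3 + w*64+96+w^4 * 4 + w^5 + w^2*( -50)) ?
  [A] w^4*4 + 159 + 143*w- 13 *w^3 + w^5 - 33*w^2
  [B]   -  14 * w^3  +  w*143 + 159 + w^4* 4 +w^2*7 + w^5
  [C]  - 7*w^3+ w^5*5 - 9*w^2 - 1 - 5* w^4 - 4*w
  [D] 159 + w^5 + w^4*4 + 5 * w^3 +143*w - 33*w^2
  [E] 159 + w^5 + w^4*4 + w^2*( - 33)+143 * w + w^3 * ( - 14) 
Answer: E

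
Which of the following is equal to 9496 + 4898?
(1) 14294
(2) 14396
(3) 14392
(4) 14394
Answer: 4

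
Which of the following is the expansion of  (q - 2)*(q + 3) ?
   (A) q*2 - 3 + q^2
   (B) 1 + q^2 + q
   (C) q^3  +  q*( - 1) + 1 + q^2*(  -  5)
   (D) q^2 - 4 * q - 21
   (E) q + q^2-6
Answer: E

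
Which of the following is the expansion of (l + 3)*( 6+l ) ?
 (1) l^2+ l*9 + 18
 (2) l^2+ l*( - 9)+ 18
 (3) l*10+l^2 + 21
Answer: 1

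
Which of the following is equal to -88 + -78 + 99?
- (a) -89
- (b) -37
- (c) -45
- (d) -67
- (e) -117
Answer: d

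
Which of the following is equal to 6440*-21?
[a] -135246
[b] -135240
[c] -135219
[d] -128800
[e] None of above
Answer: b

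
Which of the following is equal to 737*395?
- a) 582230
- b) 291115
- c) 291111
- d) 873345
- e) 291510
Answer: b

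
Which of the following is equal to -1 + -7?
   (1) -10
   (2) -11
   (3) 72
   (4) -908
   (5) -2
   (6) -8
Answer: 6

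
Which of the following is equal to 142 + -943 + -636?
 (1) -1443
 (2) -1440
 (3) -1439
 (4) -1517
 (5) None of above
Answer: 5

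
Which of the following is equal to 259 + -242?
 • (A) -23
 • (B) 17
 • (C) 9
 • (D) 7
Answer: B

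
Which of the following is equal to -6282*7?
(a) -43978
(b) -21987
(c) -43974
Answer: c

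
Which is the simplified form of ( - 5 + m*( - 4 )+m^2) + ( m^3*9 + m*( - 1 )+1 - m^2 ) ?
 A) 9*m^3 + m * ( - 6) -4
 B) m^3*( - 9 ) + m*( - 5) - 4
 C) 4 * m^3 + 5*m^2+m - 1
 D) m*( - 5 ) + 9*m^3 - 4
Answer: D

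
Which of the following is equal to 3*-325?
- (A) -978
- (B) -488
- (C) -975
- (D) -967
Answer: C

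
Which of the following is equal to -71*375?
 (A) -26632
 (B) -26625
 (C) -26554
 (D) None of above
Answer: B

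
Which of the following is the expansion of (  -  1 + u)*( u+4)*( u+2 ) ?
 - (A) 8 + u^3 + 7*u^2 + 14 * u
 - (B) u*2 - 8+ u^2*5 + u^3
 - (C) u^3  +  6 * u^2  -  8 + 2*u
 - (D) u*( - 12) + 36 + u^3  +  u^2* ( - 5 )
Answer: B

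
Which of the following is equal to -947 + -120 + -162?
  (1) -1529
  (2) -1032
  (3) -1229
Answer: 3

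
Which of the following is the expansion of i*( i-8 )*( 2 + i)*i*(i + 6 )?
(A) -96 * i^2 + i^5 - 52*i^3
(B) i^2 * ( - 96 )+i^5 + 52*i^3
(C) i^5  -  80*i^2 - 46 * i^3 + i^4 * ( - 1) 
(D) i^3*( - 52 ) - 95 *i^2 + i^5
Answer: A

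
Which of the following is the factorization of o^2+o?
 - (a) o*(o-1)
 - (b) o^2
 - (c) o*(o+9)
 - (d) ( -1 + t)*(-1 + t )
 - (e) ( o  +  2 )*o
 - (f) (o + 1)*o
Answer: f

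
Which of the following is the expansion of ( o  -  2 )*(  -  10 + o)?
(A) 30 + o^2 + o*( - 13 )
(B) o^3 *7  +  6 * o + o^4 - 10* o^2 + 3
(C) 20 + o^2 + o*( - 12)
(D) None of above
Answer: C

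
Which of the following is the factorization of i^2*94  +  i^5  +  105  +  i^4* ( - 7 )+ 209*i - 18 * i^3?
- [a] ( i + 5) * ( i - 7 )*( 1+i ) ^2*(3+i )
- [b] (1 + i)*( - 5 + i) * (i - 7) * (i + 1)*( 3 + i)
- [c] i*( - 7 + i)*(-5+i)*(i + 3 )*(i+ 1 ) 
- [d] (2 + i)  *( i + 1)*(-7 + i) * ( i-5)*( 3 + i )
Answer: b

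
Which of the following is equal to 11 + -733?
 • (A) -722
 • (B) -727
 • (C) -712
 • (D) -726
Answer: A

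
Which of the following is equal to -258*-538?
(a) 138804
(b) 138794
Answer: a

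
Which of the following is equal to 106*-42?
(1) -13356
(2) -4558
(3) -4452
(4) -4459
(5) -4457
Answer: 3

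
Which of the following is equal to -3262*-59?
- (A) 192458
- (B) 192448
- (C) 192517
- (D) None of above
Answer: A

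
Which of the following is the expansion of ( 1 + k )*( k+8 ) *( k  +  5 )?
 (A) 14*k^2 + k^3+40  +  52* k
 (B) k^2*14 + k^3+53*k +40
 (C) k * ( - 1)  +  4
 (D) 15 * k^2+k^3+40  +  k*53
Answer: B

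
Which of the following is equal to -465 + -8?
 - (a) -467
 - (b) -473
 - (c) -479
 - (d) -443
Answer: b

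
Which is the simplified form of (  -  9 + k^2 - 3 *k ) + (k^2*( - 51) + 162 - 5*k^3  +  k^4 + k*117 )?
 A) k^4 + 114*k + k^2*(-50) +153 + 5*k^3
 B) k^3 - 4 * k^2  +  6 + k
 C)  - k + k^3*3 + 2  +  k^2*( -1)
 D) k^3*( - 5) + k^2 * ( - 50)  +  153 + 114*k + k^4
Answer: D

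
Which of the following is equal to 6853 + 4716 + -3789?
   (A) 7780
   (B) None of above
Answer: A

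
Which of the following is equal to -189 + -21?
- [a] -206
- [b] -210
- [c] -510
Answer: b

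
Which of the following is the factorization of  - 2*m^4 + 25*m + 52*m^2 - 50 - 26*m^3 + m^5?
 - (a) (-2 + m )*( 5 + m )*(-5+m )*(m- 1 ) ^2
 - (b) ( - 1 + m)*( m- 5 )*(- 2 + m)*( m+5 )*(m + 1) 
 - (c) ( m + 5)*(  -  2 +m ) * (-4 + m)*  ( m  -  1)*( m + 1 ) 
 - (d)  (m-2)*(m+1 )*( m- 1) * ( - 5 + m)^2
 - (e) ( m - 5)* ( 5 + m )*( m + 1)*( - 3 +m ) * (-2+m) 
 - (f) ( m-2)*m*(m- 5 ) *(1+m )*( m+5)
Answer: b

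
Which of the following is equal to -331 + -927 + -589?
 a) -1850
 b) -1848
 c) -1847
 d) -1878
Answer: c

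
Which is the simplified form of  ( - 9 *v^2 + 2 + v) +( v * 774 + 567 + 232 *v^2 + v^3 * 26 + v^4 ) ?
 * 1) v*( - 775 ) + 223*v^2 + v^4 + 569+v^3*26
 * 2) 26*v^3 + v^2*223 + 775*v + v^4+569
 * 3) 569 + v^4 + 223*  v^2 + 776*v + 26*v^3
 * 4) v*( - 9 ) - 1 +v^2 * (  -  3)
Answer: 2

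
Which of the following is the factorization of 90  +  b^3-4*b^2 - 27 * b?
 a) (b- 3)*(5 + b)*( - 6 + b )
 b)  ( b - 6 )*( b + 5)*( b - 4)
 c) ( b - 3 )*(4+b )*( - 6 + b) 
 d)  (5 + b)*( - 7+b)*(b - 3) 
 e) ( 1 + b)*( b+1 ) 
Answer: a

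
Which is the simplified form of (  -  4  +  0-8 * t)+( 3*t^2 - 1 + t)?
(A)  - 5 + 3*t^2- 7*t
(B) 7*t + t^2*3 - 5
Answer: A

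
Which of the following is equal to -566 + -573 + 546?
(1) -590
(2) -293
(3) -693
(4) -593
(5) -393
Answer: 4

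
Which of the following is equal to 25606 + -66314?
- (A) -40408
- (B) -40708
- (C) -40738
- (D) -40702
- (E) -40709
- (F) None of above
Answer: B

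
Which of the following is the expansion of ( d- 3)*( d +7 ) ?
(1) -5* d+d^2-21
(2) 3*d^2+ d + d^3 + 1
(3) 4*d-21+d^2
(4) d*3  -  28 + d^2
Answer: 3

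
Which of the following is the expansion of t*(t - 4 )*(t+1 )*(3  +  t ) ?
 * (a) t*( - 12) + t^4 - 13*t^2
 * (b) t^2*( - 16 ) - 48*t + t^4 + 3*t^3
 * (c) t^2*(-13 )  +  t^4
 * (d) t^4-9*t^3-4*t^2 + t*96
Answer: a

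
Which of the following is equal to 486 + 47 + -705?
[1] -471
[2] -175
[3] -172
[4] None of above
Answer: 3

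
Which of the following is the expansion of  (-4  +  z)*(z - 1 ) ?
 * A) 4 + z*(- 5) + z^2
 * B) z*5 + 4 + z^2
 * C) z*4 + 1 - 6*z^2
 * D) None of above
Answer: A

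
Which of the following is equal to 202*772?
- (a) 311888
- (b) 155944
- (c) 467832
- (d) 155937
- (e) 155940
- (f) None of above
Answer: b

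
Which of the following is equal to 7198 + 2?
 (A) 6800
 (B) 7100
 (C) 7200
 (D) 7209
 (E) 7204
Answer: C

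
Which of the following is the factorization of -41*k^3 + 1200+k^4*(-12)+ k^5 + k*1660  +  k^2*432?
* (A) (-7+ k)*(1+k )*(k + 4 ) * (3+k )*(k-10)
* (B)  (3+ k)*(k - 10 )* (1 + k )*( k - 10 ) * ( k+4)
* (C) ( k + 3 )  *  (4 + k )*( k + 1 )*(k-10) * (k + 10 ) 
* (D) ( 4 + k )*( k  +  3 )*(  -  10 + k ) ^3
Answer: B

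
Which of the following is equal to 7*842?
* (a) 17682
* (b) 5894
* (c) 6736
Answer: b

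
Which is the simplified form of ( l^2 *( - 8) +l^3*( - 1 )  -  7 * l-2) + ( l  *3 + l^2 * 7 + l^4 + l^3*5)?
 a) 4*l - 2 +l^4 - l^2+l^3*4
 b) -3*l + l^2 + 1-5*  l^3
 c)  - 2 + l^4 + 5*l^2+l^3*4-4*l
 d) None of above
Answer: d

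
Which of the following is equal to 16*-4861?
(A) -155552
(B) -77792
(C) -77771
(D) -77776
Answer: D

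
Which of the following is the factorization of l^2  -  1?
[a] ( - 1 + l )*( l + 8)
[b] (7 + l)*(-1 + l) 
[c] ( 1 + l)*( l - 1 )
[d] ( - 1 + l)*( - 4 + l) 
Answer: c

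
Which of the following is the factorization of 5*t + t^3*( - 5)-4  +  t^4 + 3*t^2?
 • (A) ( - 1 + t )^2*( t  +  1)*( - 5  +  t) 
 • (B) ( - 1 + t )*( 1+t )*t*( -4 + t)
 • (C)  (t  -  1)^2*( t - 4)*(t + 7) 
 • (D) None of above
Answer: D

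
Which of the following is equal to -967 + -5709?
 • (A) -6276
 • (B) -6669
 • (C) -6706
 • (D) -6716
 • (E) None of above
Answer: E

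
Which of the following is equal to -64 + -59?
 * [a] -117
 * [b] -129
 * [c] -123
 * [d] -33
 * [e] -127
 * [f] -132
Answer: c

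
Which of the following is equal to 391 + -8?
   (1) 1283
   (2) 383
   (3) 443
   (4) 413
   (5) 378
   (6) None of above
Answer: 2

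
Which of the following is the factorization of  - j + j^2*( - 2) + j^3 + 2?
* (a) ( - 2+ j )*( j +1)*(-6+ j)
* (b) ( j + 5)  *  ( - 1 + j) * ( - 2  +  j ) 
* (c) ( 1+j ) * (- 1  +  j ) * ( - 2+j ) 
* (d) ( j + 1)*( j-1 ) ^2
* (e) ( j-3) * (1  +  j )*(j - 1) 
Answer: c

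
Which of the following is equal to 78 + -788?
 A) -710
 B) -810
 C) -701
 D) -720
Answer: A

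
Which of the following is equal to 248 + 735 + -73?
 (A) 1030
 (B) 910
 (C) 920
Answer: B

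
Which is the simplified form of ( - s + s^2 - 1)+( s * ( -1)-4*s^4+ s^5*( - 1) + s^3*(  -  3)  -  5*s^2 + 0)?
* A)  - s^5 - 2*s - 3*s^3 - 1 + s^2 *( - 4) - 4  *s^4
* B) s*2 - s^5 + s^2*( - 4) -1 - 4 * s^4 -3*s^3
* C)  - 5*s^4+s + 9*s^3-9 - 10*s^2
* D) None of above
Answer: A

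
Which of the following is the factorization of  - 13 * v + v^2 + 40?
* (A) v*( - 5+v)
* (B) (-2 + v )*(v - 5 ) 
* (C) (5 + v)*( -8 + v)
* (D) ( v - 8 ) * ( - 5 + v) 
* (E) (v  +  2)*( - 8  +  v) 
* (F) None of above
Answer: D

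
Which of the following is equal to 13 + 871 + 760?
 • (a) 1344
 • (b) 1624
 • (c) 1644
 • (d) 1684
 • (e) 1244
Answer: c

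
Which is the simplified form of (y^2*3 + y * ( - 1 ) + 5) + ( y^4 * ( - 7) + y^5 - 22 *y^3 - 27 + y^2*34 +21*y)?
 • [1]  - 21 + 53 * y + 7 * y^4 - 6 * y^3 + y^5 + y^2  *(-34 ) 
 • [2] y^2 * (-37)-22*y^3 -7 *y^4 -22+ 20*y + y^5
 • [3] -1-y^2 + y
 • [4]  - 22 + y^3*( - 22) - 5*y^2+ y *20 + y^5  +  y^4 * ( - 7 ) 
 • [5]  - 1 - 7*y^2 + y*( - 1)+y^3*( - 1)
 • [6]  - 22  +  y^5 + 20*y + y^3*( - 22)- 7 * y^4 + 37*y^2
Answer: 6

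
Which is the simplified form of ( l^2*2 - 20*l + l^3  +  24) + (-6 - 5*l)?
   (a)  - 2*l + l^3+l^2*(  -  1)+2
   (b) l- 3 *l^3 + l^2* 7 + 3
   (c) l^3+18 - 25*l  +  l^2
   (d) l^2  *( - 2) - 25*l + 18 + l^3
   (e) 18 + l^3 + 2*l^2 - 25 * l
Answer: e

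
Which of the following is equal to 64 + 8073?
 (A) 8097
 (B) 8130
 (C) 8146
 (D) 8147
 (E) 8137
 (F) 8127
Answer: E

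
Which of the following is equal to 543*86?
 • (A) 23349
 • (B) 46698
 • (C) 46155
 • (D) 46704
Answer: B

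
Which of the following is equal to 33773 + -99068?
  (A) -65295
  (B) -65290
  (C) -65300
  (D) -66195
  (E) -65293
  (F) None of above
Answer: A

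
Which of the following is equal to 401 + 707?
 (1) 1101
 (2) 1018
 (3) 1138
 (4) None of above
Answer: 4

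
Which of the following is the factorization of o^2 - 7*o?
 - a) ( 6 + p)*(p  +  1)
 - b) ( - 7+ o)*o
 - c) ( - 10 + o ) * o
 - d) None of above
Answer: b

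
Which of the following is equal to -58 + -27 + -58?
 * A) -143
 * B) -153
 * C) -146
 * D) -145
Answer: A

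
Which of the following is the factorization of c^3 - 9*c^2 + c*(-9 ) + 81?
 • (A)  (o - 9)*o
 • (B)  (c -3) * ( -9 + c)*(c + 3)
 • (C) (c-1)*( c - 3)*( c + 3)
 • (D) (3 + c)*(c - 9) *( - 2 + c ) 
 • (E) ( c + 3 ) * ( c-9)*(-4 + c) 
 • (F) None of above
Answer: B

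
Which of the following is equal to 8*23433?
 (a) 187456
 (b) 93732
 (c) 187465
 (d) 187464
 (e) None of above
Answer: d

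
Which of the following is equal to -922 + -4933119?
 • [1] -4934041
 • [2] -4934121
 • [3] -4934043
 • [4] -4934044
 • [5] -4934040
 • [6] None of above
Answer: 1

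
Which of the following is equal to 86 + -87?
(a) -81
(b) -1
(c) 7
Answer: b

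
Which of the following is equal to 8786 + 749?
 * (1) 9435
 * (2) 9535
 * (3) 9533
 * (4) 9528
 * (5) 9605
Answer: 2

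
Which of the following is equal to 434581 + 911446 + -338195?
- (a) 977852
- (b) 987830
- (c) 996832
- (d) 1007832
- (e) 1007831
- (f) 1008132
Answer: d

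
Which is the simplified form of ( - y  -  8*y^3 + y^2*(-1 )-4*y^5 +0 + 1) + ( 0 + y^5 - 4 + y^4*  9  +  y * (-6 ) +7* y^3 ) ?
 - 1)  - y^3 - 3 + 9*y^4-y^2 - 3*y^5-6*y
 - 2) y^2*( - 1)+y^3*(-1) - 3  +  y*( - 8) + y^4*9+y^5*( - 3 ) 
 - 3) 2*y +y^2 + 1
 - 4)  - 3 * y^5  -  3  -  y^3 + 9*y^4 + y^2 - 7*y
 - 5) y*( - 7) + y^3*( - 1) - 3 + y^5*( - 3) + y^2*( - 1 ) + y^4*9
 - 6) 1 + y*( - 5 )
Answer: 5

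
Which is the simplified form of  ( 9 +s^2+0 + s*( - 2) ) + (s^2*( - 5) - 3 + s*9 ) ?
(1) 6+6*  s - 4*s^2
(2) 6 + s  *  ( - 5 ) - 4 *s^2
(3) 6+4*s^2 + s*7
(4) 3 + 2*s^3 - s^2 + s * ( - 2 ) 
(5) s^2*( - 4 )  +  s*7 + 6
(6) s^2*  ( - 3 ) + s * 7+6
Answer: 5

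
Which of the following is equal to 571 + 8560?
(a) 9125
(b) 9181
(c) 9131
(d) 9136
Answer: c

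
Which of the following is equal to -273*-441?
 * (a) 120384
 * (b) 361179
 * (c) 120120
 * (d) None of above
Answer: d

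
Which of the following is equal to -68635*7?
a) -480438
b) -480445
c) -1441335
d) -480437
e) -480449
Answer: b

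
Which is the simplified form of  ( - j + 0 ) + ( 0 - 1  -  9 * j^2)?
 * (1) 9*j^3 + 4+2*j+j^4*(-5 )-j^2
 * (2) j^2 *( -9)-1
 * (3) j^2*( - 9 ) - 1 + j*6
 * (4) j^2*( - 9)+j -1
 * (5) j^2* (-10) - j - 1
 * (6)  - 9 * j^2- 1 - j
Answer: 6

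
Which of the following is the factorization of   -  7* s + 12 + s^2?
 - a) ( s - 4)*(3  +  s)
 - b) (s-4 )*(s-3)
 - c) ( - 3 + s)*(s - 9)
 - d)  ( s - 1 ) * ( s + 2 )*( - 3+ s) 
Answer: b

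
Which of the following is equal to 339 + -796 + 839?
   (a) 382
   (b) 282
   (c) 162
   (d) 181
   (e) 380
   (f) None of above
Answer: a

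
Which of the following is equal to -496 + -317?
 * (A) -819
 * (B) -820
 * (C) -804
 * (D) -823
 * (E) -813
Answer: E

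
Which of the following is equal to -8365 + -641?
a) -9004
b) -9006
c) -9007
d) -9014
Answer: b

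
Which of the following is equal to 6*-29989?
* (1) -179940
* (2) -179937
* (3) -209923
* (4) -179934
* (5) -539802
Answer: 4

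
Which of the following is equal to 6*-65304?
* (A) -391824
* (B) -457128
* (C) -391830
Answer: A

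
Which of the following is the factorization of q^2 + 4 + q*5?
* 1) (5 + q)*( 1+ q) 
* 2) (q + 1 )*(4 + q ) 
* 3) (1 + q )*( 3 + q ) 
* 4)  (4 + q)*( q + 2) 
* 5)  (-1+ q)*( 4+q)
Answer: 2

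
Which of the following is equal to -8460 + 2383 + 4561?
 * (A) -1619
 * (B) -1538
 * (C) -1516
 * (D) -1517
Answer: C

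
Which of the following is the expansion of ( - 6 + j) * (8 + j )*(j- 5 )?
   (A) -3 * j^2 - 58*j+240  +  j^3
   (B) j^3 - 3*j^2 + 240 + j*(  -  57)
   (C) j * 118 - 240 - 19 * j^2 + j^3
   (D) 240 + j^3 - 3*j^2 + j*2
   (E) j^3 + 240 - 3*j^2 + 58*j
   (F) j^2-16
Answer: A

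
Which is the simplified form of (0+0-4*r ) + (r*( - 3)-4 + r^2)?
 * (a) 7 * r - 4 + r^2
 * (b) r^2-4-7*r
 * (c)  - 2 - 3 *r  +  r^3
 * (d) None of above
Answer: b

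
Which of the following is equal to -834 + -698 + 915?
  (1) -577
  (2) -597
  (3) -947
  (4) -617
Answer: 4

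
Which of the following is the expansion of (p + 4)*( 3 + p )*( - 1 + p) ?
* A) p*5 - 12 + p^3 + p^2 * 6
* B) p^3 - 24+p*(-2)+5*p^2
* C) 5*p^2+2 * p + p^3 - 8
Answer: A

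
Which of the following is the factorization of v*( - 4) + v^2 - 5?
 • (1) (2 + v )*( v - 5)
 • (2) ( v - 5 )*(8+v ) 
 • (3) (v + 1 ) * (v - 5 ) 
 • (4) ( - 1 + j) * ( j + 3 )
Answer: 3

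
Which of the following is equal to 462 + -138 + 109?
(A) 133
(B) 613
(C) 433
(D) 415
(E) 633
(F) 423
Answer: C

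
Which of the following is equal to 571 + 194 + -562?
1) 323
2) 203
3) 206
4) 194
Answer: 2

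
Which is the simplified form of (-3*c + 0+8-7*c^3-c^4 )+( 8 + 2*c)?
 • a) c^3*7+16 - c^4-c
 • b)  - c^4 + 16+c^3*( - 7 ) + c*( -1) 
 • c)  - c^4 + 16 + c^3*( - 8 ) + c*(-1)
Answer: b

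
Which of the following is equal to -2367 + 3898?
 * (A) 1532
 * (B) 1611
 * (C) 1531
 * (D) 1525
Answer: C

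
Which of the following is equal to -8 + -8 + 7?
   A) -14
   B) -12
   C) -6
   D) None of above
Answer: D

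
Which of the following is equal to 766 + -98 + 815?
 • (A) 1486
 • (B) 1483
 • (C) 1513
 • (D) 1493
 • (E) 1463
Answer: B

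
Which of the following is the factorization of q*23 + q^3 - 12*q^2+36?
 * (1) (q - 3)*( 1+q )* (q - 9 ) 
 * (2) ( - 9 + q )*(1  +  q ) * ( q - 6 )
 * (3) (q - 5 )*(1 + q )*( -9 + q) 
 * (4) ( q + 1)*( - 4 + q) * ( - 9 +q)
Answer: 4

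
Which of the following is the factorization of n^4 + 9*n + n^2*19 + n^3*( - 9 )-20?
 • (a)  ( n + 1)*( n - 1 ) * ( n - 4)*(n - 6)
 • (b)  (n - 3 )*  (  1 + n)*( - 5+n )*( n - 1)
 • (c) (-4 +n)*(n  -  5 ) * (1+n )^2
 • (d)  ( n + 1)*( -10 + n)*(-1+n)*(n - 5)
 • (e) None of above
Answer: e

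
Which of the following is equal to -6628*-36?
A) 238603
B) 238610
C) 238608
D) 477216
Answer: C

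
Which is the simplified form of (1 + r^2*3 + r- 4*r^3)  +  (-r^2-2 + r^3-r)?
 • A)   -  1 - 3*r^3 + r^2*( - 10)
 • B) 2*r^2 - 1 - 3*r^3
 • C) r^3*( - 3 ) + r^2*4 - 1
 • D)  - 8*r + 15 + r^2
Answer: B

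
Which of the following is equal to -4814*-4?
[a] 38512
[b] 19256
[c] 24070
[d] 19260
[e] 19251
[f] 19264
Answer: b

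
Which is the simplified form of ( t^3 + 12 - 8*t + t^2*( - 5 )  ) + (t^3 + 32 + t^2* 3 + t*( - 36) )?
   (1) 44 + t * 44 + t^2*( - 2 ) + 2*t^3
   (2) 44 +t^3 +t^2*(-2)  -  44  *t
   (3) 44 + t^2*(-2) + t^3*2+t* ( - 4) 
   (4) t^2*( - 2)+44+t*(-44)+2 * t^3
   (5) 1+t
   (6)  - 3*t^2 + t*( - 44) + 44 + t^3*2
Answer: 4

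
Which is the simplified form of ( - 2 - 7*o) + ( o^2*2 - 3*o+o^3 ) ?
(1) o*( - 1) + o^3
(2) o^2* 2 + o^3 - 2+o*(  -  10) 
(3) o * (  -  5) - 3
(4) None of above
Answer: 2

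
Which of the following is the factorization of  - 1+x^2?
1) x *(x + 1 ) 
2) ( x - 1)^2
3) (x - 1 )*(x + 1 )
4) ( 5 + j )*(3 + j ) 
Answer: 3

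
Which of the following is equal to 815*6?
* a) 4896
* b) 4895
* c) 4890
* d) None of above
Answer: c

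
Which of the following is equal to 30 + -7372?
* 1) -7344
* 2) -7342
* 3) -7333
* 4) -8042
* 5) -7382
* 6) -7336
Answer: 2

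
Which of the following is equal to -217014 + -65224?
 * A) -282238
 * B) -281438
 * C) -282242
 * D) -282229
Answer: A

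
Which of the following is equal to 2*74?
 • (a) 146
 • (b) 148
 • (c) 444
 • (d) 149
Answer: b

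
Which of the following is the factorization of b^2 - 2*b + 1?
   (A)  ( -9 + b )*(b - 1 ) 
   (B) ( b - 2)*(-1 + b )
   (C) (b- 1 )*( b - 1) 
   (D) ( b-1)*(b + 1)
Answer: C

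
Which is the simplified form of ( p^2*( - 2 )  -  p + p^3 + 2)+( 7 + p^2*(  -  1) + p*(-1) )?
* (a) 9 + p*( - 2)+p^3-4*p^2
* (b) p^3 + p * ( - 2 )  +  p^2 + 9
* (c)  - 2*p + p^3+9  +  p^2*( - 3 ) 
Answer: c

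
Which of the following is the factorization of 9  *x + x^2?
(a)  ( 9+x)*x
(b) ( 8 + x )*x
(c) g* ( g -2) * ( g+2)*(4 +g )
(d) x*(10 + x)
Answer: a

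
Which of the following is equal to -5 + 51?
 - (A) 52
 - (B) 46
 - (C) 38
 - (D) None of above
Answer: B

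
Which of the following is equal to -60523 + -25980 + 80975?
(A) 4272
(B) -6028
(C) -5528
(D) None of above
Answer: C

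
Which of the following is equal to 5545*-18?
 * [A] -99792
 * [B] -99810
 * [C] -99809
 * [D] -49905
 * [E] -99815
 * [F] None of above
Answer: B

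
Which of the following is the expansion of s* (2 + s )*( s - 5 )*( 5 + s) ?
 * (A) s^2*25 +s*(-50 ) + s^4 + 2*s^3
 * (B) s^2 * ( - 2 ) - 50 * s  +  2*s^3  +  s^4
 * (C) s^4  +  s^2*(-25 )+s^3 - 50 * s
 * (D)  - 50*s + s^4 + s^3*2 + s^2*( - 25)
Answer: D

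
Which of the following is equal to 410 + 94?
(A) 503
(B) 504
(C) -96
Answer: B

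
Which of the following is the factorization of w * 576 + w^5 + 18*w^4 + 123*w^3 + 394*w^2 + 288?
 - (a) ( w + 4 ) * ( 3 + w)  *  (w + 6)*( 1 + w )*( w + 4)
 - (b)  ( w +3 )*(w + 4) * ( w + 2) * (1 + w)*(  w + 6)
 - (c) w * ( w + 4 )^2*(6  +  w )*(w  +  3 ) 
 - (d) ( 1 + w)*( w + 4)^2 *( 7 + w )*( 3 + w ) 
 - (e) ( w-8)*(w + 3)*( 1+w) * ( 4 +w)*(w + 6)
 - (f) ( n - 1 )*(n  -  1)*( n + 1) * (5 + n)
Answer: a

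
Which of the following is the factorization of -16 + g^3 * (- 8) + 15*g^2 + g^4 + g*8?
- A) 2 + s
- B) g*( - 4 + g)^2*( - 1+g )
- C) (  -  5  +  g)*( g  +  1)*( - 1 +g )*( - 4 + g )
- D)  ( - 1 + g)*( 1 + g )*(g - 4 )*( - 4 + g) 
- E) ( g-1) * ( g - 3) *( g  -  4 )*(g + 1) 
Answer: D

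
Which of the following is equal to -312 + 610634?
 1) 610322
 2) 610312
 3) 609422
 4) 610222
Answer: 1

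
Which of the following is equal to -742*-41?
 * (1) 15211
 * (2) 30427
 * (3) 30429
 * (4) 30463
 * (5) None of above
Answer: 5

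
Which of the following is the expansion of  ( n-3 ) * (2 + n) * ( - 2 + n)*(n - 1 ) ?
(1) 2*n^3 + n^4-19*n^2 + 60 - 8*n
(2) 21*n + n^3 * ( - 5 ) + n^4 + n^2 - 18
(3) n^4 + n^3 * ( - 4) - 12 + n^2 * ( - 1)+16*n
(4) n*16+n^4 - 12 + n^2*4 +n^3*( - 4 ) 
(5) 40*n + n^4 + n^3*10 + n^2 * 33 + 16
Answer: 3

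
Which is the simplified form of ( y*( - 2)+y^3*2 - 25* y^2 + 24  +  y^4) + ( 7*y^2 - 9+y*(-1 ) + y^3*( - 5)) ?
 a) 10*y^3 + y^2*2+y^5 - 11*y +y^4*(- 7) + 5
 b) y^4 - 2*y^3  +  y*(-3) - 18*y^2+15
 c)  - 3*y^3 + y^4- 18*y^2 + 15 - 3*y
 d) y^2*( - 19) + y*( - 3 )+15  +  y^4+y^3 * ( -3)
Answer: c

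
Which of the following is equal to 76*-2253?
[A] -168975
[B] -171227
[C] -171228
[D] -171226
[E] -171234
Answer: C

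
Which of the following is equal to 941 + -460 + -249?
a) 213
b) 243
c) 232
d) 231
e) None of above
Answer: c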